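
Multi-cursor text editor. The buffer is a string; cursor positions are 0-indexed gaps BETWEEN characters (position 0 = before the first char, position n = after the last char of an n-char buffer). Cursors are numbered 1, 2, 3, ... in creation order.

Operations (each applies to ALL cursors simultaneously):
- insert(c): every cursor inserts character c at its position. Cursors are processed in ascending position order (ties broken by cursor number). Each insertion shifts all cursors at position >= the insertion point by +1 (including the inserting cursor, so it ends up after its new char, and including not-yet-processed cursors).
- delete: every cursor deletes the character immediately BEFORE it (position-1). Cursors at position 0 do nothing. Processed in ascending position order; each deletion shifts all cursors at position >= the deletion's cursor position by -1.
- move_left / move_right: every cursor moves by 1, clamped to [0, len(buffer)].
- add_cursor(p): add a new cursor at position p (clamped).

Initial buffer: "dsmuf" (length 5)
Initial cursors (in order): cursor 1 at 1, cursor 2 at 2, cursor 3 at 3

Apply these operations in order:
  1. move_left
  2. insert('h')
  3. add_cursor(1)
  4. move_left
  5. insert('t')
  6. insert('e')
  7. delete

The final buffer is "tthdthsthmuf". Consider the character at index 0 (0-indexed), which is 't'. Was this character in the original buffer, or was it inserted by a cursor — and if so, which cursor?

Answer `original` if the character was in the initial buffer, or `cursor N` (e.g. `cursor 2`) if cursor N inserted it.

After op 1 (move_left): buffer="dsmuf" (len 5), cursors c1@0 c2@1 c3@2, authorship .....
After op 2 (insert('h')): buffer="hdhshmuf" (len 8), cursors c1@1 c2@3 c3@5, authorship 1.2.3...
After op 3 (add_cursor(1)): buffer="hdhshmuf" (len 8), cursors c1@1 c4@1 c2@3 c3@5, authorship 1.2.3...
After op 4 (move_left): buffer="hdhshmuf" (len 8), cursors c1@0 c4@0 c2@2 c3@4, authorship 1.2.3...
After op 5 (insert('t')): buffer="tthdthsthmuf" (len 12), cursors c1@2 c4@2 c2@5 c3@8, authorship 141.22.33...
After op 6 (insert('e')): buffer="tteehdtehstehmuf" (len 16), cursors c1@4 c4@4 c2@8 c3@12, authorship 14141.222.333...
After op 7 (delete): buffer="tthdthsthmuf" (len 12), cursors c1@2 c4@2 c2@5 c3@8, authorship 141.22.33...
Authorship (.=original, N=cursor N): 1 4 1 . 2 2 . 3 3 . . .
Index 0: author = 1

Answer: cursor 1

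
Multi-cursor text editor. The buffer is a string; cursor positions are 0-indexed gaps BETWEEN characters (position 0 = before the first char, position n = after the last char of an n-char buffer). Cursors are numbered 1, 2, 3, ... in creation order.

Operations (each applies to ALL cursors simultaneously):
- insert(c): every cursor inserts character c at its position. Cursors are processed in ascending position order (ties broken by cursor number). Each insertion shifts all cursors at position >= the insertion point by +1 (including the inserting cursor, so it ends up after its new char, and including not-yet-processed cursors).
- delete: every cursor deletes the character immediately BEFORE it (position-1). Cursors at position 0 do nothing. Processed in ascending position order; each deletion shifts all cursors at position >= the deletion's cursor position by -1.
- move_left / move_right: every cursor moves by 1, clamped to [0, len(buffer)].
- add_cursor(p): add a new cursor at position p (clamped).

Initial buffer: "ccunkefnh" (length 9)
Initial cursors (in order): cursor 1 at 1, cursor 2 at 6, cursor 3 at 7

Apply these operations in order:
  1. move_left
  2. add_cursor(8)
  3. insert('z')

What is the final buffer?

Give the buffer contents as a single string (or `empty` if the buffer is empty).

After op 1 (move_left): buffer="ccunkefnh" (len 9), cursors c1@0 c2@5 c3@6, authorship .........
After op 2 (add_cursor(8)): buffer="ccunkefnh" (len 9), cursors c1@0 c2@5 c3@6 c4@8, authorship .........
After op 3 (insert('z')): buffer="zccunkzezfnzh" (len 13), cursors c1@1 c2@7 c3@9 c4@12, authorship 1.....2.3..4.

Answer: zccunkzezfnzh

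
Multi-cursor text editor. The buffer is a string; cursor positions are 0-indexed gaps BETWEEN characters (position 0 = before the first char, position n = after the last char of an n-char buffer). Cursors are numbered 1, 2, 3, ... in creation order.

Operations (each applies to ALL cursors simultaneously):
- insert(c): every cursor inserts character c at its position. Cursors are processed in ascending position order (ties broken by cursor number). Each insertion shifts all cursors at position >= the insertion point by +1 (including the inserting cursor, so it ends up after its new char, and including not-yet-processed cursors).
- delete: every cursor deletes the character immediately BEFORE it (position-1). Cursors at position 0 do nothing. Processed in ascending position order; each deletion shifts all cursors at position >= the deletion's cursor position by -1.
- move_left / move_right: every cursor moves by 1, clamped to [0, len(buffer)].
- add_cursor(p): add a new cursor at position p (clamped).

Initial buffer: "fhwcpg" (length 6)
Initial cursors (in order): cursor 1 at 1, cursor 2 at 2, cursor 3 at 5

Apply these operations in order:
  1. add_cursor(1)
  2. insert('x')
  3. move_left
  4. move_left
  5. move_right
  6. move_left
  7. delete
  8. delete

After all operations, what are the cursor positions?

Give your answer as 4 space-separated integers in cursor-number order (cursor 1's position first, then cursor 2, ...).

After op 1 (add_cursor(1)): buffer="fhwcpg" (len 6), cursors c1@1 c4@1 c2@2 c3@5, authorship ......
After op 2 (insert('x')): buffer="fxxhxwcpxg" (len 10), cursors c1@3 c4@3 c2@5 c3@9, authorship .14.2...3.
After op 3 (move_left): buffer="fxxhxwcpxg" (len 10), cursors c1@2 c4@2 c2@4 c3@8, authorship .14.2...3.
After op 4 (move_left): buffer="fxxhxwcpxg" (len 10), cursors c1@1 c4@1 c2@3 c3@7, authorship .14.2...3.
After op 5 (move_right): buffer="fxxhxwcpxg" (len 10), cursors c1@2 c4@2 c2@4 c3@8, authorship .14.2...3.
After op 6 (move_left): buffer="fxxhxwcpxg" (len 10), cursors c1@1 c4@1 c2@3 c3@7, authorship .14.2...3.
After op 7 (delete): buffer="xhxwpxg" (len 7), cursors c1@0 c4@0 c2@1 c3@4, authorship 1.2..3.
After op 8 (delete): buffer="hxpxg" (len 5), cursors c1@0 c2@0 c4@0 c3@2, authorship .2.3.

Answer: 0 0 2 0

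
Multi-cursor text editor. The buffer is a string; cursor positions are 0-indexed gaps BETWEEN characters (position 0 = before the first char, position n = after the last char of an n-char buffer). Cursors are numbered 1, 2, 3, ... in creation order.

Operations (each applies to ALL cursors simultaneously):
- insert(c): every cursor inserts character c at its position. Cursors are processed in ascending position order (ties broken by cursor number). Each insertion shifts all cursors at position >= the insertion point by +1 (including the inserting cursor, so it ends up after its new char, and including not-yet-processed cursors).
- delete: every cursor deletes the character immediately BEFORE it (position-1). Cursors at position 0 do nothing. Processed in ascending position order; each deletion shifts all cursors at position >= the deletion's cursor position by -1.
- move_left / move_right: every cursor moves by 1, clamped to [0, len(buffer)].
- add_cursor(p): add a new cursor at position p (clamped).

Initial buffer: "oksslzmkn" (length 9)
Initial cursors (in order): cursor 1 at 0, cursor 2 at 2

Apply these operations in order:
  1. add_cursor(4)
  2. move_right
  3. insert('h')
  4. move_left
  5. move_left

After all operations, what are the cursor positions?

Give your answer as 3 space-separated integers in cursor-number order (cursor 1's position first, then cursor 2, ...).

Answer: 0 3 6

Derivation:
After op 1 (add_cursor(4)): buffer="oksslzmkn" (len 9), cursors c1@0 c2@2 c3@4, authorship .........
After op 2 (move_right): buffer="oksslzmkn" (len 9), cursors c1@1 c2@3 c3@5, authorship .........
After op 3 (insert('h')): buffer="ohkshslhzmkn" (len 12), cursors c1@2 c2@5 c3@8, authorship .1..2..3....
After op 4 (move_left): buffer="ohkshslhzmkn" (len 12), cursors c1@1 c2@4 c3@7, authorship .1..2..3....
After op 5 (move_left): buffer="ohkshslhzmkn" (len 12), cursors c1@0 c2@3 c3@6, authorship .1..2..3....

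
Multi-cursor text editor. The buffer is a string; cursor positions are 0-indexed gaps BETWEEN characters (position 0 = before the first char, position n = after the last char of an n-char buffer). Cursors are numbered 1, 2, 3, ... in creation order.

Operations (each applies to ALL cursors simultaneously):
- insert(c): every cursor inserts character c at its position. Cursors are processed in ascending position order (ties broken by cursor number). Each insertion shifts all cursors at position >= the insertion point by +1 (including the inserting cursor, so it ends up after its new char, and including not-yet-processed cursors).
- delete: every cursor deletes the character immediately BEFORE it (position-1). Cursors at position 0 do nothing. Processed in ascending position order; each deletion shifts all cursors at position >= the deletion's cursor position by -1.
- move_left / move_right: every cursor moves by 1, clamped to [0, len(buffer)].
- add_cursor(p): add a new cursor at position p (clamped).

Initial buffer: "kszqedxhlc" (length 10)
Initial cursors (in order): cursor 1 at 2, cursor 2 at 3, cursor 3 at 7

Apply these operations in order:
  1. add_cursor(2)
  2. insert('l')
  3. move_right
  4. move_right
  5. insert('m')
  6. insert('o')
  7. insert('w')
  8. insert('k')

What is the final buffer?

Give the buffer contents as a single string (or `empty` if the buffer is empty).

After op 1 (add_cursor(2)): buffer="kszqedxhlc" (len 10), cursors c1@2 c4@2 c2@3 c3@7, authorship ..........
After op 2 (insert('l')): buffer="ksllzlqedxlhlc" (len 14), cursors c1@4 c4@4 c2@6 c3@11, authorship ..14.2....3...
After op 3 (move_right): buffer="ksllzlqedxlhlc" (len 14), cursors c1@5 c4@5 c2@7 c3@12, authorship ..14.2....3...
After op 4 (move_right): buffer="ksllzlqedxlhlc" (len 14), cursors c1@6 c4@6 c2@8 c3@13, authorship ..14.2....3...
After op 5 (insert('m')): buffer="ksllzlmmqemdxlhlmc" (len 18), cursors c1@8 c4@8 c2@11 c3@17, authorship ..14.214..2..3..3.
After op 6 (insert('o')): buffer="ksllzlmmooqemodxlhlmoc" (len 22), cursors c1@10 c4@10 c2@14 c3@21, authorship ..14.21414..22..3..33.
After op 7 (insert('w')): buffer="ksllzlmmoowwqemowdxlhlmowc" (len 26), cursors c1@12 c4@12 c2@17 c3@25, authorship ..14.2141414..222..3..333.
After op 8 (insert('k')): buffer="ksllzlmmoowwkkqemowkdxlhlmowkc" (len 30), cursors c1@14 c4@14 c2@20 c3@29, authorship ..14.214141414..2222..3..3333.

Answer: ksllzlmmoowwkkqemowkdxlhlmowkc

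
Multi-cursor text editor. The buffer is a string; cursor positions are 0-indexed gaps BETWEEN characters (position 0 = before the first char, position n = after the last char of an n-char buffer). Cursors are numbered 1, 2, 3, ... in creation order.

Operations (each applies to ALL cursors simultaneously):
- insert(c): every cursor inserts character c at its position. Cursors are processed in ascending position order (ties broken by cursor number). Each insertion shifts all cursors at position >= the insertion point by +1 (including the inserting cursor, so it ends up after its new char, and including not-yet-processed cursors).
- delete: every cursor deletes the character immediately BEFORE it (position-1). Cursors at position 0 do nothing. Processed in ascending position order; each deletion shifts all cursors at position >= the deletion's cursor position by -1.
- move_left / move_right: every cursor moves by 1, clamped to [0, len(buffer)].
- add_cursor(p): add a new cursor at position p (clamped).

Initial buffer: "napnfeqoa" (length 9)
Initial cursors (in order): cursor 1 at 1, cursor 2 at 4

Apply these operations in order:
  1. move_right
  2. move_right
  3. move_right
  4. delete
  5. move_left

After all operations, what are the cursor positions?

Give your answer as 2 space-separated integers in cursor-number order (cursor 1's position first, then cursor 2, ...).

Answer: 2 4

Derivation:
After op 1 (move_right): buffer="napnfeqoa" (len 9), cursors c1@2 c2@5, authorship .........
After op 2 (move_right): buffer="napnfeqoa" (len 9), cursors c1@3 c2@6, authorship .........
After op 3 (move_right): buffer="napnfeqoa" (len 9), cursors c1@4 c2@7, authorship .........
After op 4 (delete): buffer="napfeoa" (len 7), cursors c1@3 c2@5, authorship .......
After op 5 (move_left): buffer="napfeoa" (len 7), cursors c1@2 c2@4, authorship .......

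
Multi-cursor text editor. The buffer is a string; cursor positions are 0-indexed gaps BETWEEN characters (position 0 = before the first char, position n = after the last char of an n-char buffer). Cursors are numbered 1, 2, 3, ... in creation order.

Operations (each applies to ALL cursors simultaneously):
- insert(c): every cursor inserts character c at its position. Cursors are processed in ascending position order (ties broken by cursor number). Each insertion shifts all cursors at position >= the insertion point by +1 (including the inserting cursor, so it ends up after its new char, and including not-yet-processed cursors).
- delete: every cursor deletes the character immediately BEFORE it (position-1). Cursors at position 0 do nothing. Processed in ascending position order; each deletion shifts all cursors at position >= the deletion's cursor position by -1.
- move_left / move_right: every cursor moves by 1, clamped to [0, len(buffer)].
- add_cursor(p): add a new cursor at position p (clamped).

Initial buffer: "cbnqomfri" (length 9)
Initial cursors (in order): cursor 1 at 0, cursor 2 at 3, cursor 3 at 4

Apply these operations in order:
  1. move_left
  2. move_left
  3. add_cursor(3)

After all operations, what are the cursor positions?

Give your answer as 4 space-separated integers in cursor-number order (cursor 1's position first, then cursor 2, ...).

Answer: 0 1 2 3

Derivation:
After op 1 (move_left): buffer="cbnqomfri" (len 9), cursors c1@0 c2@2 c3@3, authorship .........
After op 2 (move_left): buffer="cbnqomfri" (len 9), cursors c1@0 c2@1 c3@2, authorship .........
After op 3 (add_cursor(3)): buffer="cbnqomfri" (len 9), cursors c1@0 c2@1 c3@2 c4@3, authorship .........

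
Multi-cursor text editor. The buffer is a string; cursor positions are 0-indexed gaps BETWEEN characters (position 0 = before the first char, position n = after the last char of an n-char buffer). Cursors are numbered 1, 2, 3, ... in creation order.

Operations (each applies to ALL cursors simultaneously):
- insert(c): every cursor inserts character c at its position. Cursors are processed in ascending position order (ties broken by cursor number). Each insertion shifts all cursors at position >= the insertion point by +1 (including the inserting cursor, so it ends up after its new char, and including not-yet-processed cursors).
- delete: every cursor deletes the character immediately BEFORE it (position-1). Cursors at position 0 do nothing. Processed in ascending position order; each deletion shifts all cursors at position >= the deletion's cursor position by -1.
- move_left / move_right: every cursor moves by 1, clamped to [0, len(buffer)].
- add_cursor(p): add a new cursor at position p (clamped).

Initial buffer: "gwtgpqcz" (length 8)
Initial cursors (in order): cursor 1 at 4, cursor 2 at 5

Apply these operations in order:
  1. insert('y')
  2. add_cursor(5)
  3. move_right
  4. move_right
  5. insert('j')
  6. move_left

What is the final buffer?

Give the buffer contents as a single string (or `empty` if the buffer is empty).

Answer: gwtgypyjjqcjz

Derivation:
After op 1 (insert('y')): buffer="gwtgypyqcz" (len 10), cursors c1@5 c2@7, authorship ....1.2...
After op 2 (add_cursor(5)): buffer="gwtgypyqcz" (len 10), cursors c1@5 c3@5 c2@7, authorship ....1.2...
After op 3 (move_right): buffer="gwtgypyqcz" (len 10), cursors c1@6 c3@6 c2@8, authorship ....1.2...
After op 4 (move_right): buffer="gwtgypyqcz" (len 10), cursors c1@7 c3@7 c2@9, authorship ....1.2...
After op 5 (insert('j')): buffer="gwtgypyjjqcjz" (len 13), cursors c1@9 c3@9 c2@12, authorship ....1.213..2.
After op 6 (move_left): buffer="gwtgypyjjqcjz" (len 13), cursors c1@8 c3@8 c2@11, authorship ....1.213..2.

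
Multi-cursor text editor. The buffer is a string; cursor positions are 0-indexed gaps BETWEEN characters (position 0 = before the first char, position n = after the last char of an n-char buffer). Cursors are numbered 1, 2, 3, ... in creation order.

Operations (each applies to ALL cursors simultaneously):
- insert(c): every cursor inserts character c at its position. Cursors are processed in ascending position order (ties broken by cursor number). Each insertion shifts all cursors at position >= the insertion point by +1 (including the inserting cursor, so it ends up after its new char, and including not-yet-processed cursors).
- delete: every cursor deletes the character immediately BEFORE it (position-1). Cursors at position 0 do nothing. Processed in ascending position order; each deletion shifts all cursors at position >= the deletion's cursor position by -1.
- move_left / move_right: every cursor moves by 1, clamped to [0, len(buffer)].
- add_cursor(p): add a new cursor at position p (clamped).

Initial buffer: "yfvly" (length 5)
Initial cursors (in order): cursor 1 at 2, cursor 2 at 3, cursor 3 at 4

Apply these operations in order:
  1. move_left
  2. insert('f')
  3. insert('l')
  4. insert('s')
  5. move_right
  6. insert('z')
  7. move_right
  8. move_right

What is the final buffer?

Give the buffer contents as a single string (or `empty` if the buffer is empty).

After op 1 (move_left): buffer="yfvly" (len 5), cursors c1@1 c2@2 c3@3, authorship .....
After op 2 (insert('f')): buffer="yfffvfly" (len 8), cursors c1@2 c2@4 c3@6, authorship .1.2.3..
After op 3 (insert('l')): buffer="yflfflvflly" (len 11), cursors c1@3 c2@6 c3@9, authorship .11.22.33..
After op 4 (insert('s')): buffer="yflsfflsvflsly" (len 14), cursors c1@4 c2@8 c3@12, authorship .111.222.333..
After op 5 (move_right): buffer="yflsfflsvflsly" (len 14), cursors c1@5 c2@9 c3@13, authorship .111.222.333..
After op 6 (insert('z')): buffer="yflsfzflsvzflslzy" (len 17), cursors c1@6 c2@11 c3@16, authorship .111.1222.2333.3.
After op 7 (move_right): buffer="yflsfzflsvzflslzy" (len 17), cursors c1@7 c2@12 c3@17, authorship .111.1222.2333.3.
After op 8 (move_right): buffer="yflsfzflsvzflslzy" (len 17), cursors c1@8 c2@13 c3@17, authorship .111.1222.2333.3.

Answer: yflsfzflsvzflslzy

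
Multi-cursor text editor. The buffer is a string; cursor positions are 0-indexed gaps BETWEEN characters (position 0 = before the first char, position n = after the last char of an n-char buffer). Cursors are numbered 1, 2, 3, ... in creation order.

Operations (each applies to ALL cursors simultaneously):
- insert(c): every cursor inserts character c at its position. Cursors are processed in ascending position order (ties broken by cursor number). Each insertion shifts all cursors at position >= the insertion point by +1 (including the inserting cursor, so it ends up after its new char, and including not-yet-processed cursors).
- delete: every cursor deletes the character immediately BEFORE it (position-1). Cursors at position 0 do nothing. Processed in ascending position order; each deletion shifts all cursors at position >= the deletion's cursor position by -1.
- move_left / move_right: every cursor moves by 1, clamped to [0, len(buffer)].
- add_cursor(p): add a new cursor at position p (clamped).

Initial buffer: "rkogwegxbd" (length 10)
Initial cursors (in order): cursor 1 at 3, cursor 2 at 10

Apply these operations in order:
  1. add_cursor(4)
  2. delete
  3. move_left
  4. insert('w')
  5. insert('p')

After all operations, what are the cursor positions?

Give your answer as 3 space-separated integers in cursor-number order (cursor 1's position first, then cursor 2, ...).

Answer: 5 12 5

Derivation:
After op 1 (add_cursor(4)): buffer="rkogwegxbd" (len 10), cursors c1@3 c3@4 c2@10, authorship ..........
After op 2 (delete): buffer="rkwegxb" (len 7), cursors c1@2 c3@2 c2@7, authorship .......
After op 3 (move_left): buffer="rkwegxb" (len 7), cursors c1@1 c3@1 c2@6, authorship .......
After op 4 (insert('w')): buffer="rwwkwegxwb" (len 10), cursors c1@3 c3@3 c2@9, authorship .13.....2.
After op 5 (insert('p')): buffer="rwwppkwegxwpb" (len 13), cursors c1@5 c3@5 c2@12, authorship .1313.....22.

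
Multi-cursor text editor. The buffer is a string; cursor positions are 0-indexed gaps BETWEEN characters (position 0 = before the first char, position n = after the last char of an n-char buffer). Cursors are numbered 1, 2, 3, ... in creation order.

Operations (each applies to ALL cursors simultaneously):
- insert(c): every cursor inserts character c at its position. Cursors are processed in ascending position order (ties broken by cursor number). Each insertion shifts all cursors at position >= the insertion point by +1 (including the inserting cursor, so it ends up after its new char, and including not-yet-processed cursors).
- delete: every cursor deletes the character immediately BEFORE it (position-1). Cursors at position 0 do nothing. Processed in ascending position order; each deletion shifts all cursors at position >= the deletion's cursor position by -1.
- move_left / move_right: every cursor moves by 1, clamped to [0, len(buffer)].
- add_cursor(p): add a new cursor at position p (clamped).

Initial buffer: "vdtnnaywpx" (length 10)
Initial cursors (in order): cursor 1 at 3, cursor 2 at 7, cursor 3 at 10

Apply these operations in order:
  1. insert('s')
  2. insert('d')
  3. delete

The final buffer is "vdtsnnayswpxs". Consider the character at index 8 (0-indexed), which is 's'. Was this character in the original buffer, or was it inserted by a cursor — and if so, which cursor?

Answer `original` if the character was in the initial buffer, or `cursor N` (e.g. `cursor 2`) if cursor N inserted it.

After op 1 (insert('s')): buffer="vdtsnnayswpxs" (len 13), cursors c1@4 c2@9 c3@13, authorship ...1....2...3
After op 2 (insert('d')): buffer="vdtsdnnaysdwpxsd" (len 16), cursors c1@5 c2@11 c3@16, authorship ...11....22...33
After op 3 (delete): buffer="vdtsnnayswpxs" (len 13), cursors c1@4 c2@9 c3@13, authorship ...1....2...3
Authorship (.=original, N=cursor N): . . . 1 . . . . 2 . . . 3
Index 8: author = 2

Answer: cursor 2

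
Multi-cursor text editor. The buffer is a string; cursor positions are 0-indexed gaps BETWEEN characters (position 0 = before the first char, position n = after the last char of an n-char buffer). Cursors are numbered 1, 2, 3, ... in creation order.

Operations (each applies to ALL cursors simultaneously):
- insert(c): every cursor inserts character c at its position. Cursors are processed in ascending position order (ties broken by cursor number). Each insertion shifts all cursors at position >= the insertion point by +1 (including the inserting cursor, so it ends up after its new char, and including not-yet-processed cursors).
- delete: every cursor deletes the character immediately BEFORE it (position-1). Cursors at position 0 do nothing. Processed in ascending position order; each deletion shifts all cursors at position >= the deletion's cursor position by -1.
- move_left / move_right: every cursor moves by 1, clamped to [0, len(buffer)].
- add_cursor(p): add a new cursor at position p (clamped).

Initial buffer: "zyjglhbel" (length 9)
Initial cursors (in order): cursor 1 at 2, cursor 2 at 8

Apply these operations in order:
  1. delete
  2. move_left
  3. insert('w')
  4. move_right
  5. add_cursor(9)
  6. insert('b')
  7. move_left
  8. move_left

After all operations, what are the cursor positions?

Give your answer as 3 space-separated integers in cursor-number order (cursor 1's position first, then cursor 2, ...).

After op 1 (delete): buffer="zjglhbl" (len 7), cursors c1@1 c2@6, authorship .......
After op 2 (move_left): buffer="zjglhbl" (len 7), cursors c1@0 c2@5, authorship .......
After op 3 (insert('w')): buffer="wzjglhwbl" (len 9), cursors c1@1 c2@7, authorship 1.....2..
After op 4 (move_right): buffer="wzjglhwbl" (len 9), cursors c1@2 c2@8, authorship 1.....2..
After op 5 (add_cursor(9)): buffer="wzjglhwbl" (len 9), cursors c1@2 c2@8 c3@9, authorship 1.....2..
After op 6 (insert('b')): buffer="wzbjglhwbblb" (len 12), cursors c1@3 c2@10 c3@12, authorship 1.1....2.2.3
After op 7 (move_left): buffer="wzbjglhwbblb" (len 12), cursors c1@2 c2@9 c3@11, authorship 1.1....2.2.3
After op 8 (move_left): buffer="wzbjglhwbblb" (len 12), cursors c1@1 c2@8 c3@10, authorship 1.1....2.2.3

Answer: 1 8 10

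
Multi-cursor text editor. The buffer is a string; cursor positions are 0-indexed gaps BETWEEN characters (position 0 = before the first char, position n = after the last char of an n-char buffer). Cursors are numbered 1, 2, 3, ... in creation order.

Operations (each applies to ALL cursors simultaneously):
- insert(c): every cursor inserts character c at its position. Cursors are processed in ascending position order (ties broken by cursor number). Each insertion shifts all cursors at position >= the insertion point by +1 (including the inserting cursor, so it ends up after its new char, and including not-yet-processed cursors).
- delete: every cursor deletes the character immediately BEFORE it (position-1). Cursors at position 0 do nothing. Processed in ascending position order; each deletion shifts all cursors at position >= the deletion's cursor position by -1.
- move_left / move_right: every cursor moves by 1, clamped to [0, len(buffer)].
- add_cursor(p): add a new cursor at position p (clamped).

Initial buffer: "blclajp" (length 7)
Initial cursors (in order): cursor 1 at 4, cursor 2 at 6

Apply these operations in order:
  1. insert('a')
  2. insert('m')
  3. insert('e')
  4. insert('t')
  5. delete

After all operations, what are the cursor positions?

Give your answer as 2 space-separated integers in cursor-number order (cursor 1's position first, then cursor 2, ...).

After op 1 (insert('a')): buffer="blclaajap" (len 9), cursors c1@5 c2@8, authorship ....1..2.
After op 2 (insert('m')): buffer="blclamajamp" (len 11), cursors c1@6 c2@10, authorship ....11..22.
After op 3 (insert('e')): buffer="blclameajamep" (len 13), cursors c1@7 c2@12, authorship ....111..222.
After op 4 (insert('t')): buffer="blclametajametp" (len 15), cursors c1@8 c2@14, authorship ....1111..2222.
After op 5 (delete): buffer="blclameajamep" (len 13), cursors c1@7 c2@12, authorship ....111..222.

Answer: 7 12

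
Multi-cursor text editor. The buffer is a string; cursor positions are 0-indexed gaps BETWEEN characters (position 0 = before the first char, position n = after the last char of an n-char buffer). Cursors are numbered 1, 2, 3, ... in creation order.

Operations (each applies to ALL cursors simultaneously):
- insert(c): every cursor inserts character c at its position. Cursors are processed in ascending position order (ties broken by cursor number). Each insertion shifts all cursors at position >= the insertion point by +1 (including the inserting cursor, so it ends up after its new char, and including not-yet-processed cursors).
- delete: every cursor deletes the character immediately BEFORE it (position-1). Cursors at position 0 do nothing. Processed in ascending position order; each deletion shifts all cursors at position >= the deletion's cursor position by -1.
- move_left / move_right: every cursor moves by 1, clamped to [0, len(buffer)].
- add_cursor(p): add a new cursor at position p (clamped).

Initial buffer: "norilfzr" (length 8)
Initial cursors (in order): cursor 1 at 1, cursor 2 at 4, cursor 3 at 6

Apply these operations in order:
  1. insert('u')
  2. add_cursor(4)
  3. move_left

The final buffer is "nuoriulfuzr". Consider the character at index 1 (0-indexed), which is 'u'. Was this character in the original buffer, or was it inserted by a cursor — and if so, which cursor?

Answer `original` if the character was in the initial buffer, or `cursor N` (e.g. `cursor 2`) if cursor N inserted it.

After op 1 (insert('u')): buffer="nuoriulfuzr" (len 11), cursors c1@2 c2@6 c3@9, authorship .1...2..3..
After op 2 (add_cursor(4)): buffer="nuoriulfuzr" (len 11), cursors c1@2 c4@4 c2@6 c3@9, authorship .1...2..3..
After op 3 (move_left): buffer="nuoriulfuzr" (len 11), cursors c1@1 c4@3 c2@5 c3@8, authorship .1...2..3..
Authorship (.=original, N=cursor N): . 1 . . . 2 . . 3 . .
Index 1: author = 1

Answer: cursor 1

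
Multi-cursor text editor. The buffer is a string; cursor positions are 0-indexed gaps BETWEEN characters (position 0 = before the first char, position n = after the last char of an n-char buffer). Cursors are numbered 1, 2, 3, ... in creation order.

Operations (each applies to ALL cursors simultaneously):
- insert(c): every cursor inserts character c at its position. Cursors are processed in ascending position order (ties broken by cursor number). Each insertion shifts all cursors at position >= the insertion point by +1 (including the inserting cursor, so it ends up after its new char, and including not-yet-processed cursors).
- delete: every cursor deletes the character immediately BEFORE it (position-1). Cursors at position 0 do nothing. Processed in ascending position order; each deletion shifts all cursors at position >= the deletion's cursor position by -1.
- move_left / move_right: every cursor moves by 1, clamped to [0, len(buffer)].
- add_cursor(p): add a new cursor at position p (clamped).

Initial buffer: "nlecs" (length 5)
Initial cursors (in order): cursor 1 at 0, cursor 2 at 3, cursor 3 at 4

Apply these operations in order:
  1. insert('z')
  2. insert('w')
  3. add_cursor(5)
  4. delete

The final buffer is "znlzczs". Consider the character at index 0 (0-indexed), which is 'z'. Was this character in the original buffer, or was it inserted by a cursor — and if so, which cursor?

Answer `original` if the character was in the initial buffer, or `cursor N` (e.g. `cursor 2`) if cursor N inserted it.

After op 1 (insert('z')): buffer="znlezczs" (len 8), cursors c1@1 c2@5 c3@7, authorship 1...2.3.
After op 2 (insert('w')): buffer="zwnlezwczws" (len 11), cursors c1@2 c2@7 c3@10, authorship 11...22.33.
After op 3 (add_cursor(5)): buffer="zwnlezwczws" (len 11), cursors c1@2 c4@5 c2@7 c3@10, authorship 11...22.33.
After op 4 (delete): buffer="znlzczs" (len 7), cursors c1@1 c4@3 c2@4 c3@6, authorship 1..2.3.
Authorship (.=original, N=cursor N): 1 . . 2 . 3 .
Index 0: author = 1

Answer: cursor 1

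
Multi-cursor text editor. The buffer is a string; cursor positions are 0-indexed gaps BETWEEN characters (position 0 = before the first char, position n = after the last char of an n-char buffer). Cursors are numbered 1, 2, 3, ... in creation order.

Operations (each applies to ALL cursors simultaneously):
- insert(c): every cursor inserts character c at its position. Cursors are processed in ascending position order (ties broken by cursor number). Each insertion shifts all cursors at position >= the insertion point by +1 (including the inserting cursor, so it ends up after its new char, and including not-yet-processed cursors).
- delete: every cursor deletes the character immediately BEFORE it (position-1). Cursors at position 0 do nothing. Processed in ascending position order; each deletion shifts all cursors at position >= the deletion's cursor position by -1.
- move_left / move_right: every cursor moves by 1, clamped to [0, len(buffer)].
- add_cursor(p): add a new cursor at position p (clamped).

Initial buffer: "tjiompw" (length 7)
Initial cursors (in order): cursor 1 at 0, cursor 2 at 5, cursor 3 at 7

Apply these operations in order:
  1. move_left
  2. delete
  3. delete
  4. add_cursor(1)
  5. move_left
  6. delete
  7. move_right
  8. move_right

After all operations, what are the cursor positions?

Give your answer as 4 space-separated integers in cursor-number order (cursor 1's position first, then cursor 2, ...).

After op 1 (move_left): buffer="tjiompw" (len 7), cursors c1@0 c2@4 c3@6, authorship .......
After op 2 (delete): buffer="tjimw" (len 5), cursors c1@0 c2@3 c3@4, authorship .....
After op 3 (delete): buffer="tjw" (len 3), cursors c1@0 c2@2 c3@2, authorship ...
After op 4 (add_cursor(1)): buffer="tjw" (len 3), cursors c1@0 c4@1 c2@2 c3@2, authorship ...
After op 5 (move_left): buffer="tjw" (len 3), cursors c1@0 c4@0 c2@1 c3@1, authorship ...
After op 6 (delete): buffer="jw" (len 2), cursors c1@0 c2@0 c3@0 c4@0, authorship ..
After op 7 (move_right): buffer="jw" (len 2), cursors c1@1 c2@1 c3@1 c4@1, authorship ..
After op 8 (move_right): buffer="jw" (len 2), cursors c1@2 c2@2 c3@2 c4@2, authorship ..

Answer: 2 2 2 2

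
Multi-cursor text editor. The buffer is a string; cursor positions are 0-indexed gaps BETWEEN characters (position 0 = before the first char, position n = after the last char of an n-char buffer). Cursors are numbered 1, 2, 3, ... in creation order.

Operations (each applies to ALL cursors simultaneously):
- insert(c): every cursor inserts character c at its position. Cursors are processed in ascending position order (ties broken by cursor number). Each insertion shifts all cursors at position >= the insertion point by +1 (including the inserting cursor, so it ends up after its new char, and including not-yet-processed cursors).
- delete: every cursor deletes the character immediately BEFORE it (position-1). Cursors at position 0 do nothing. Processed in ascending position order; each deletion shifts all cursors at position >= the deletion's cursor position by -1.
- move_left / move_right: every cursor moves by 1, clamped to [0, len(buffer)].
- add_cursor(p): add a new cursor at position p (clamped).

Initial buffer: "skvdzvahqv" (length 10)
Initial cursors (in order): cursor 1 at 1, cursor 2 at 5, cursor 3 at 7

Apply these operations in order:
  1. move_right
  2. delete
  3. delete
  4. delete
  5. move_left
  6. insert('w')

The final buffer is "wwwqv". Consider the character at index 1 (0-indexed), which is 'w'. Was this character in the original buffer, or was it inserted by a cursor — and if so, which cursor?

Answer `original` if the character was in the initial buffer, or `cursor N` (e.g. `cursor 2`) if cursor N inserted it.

Answer: cursor 2

Derivation:
After op 1 (move_right): buffer="skvdzvahqv" (len 10), cursors c1@2 c2@6 c3@8, authorship ..........
After op 2 (delete): buffer="svdzaqv" (len 7), cursors c1@1 c2@4 c3@5, authorship .......
After op 3 (delete): buffer="vdqv" (len 4), cursors c1@0 c2@2 c3@2, authorship ....
After op 4 (delete): buffer="qv" (len 2), cursors c1@0 c2@0 c3@0, authorship ..
After op 5 (move_left): buffer="qv" (len 2), cursors c1@0 c2@0 c3@0, authorship ..
After op 6 (insert('w')): buffer="wwwqv" (len 5), cursors c1@3 c2@3 c3@3, authorship 123..
Authorship (.=original, N=cursor N): 1 2 3 . .
Index 1: author = 2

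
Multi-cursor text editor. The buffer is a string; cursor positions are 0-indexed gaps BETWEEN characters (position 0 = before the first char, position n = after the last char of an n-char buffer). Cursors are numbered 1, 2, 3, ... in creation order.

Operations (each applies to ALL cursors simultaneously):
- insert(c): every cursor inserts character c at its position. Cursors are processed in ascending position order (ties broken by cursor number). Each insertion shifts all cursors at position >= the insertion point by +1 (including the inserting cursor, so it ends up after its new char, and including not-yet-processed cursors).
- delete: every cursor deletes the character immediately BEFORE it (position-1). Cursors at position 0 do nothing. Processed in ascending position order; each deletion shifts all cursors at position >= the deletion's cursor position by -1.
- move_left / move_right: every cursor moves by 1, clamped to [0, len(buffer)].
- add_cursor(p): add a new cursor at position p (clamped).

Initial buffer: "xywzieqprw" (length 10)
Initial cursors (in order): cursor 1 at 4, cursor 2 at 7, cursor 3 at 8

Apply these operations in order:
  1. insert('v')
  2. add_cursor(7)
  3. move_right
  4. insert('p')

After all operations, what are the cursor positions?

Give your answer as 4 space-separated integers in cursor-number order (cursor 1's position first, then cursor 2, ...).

Answer: 7 13 16 10

Derivation:
After op 1 (insert('v')): buffer="xywzvieqvpvrw" (len 13), cursors c1@5 c2@9 c3@11, authorship ....1...2.3..
After op 2 (add_cursor(7)): buffer="xywzvieqvpvrw" (len 13), cursors c1@5 c4@7 c2@9 c3@11, authorship ....1...2.3..
After op 3 (move_right): buffer="xywzvieqvpvrw" (len 13), cursors c1@6 c4@8 c2@10 c3@12, authorship ....1...2.3..
After op 4 (insert('p')): buffer="xywzvipeqpvppvrpw" (len 17), cursors c1@7 c4@10 c2@13 c3@16, authorship ....1.1..42.23.3.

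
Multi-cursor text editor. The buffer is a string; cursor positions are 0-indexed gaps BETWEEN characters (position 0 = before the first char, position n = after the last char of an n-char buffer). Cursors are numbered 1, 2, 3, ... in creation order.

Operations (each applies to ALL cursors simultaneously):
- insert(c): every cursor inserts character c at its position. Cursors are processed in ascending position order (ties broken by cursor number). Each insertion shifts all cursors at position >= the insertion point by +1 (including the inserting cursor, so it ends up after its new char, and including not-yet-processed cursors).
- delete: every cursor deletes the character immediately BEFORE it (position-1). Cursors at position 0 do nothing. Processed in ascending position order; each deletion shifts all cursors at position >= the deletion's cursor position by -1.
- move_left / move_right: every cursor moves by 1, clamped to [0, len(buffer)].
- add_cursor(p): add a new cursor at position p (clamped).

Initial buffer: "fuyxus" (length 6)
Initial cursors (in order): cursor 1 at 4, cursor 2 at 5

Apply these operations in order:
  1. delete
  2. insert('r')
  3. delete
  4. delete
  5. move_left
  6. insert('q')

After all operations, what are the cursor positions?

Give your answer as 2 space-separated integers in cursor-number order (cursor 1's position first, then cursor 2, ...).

Answer: 2 2

Derivation:
After op 1 (delete): buffer="fuys" (len 4), cursors c1@3 c2@3, authorship ....
After op 2 (insert('r')): buffer="fuyrrs" (len 6), cursors c1@5 c2@5, authorship ...12.
After op 3 (delete): buffer="fuys" (len 4), cursors c1@3 c2@3, authorship ....
After op 4 (delete): buffer="fs" (len 2), cursors c1@1 c2@1, authorship ..
After op 5 (move_left): buffer="fs" (len 2), cursors c1@0 c2@0, authorship ..
After op 6 (insert('q')): buffer="qqfs" (len 4), cursors c1@2 c2@2, authorship 12..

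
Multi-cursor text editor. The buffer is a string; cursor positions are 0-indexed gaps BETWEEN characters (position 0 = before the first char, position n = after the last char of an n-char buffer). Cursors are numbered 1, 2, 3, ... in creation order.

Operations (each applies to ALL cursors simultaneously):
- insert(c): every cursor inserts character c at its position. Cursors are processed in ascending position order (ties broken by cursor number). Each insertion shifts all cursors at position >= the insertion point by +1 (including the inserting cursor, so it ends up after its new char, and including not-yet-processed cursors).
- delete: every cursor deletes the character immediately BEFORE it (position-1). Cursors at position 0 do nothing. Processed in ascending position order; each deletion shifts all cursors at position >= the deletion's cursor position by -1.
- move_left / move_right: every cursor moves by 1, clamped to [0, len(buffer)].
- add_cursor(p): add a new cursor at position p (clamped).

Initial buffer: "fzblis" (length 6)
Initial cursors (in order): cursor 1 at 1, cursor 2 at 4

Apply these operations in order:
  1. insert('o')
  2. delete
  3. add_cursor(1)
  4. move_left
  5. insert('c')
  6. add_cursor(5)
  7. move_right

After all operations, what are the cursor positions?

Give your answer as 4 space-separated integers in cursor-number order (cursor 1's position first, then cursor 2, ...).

After op 1 (insert('o')): buffer="fozblois" (len 8), cursors c1@2 c2@6, authorship .1...2..
After op 2 (delete): buffer="fzblis" (len 6), cursors c1@1 c2@4, authorship ......
After op 3 (add_cursor(1)): buffer="fzblis" (len 6), cursors c1@1 c3@1 c2@4, authorship ......
After op 4 (move_left): buffer="fzblis" (len 6), cursors c1@0 c3@0 c2@3, authorship ......
After op 5 (insert('c')): buffer="ccfzbclis" (len 9), cursors c1@2 c3@2 c2@6, authorship 13...2...
After op 6 (add_cursor(5)): buffer="ccfzbclis" (len 9), cursors c1@2 c3@2 c4@5 c2@6, authorship 13...2...
After op 7 (move_right): buffer="ccfzbclis" (len 9), cursors c1@3 c3@3 c4@6 c2@7, authorship 13...2...

Answer: 3 7 3 6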